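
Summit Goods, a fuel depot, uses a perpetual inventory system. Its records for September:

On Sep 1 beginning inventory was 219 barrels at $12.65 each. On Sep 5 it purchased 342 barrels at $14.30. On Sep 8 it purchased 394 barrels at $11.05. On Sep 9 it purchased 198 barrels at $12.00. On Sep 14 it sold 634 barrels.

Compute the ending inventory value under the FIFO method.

Sep 14, 634 sold [FIFO — oldest first]: 219 @ $12.65 + 342 @ $14.30 + 73 @ $11.05 = $8,467.60
Ending inventory: 321 @ $11.05 + 198 @ $12.00 = $5,923.05

Ending inventory = $5,923.05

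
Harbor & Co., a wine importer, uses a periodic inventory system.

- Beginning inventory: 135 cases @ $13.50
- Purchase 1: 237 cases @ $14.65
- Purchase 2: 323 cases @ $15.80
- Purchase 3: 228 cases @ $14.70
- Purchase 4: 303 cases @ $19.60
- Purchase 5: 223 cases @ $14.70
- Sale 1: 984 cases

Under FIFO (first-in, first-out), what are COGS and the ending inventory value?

Sale 1 (984) [FIFO — oldest first]: 135 @ $13.50 + 237 @ $14.65 + 323 @ $15.80 + 228 @ $14.70 + 61 @ $19.60 = $14,945.15
Ending inventory: 242 @ $19.60 + 223 @ $14.70 = $8,021.30

COGS = $14,945.15; ending inventory = $8,021.30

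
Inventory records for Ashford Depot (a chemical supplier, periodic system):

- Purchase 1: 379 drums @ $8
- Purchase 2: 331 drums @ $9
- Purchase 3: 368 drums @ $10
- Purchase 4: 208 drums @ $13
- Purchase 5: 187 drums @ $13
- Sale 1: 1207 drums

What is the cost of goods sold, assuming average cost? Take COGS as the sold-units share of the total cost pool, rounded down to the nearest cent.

Sale 1, sell 1207: 1207/1473 × $14,826.00 → $12,148.66
Ending inventory (cost pool remaining) = $2,677.34

COGS = $12,148.66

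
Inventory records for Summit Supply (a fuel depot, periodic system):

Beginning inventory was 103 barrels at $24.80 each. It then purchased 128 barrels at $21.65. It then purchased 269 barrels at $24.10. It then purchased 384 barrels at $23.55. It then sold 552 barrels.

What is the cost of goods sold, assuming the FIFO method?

Sale 1 (552) [FIFO — oldest first]: 103 @ $24.80 + 128 @ $21.65 + 269 @ $24.10 + 52 @ $23.55 = $13,033.10
Ending inventory: 332 @ $23.55 = $7,818.60
Check: goods available $20,851.70 = COGS $13,033.10 + ending $7,818.60

COGS = $13,033.10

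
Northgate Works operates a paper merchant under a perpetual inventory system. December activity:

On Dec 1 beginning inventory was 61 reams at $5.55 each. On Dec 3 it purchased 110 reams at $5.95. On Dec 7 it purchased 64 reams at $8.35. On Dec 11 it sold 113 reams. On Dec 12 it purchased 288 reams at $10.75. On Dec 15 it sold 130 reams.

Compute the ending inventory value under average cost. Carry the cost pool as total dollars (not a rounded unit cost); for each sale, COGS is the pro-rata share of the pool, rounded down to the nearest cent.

Ending inventory = $2,655.89

After Dec 1: 61 on hand, pool $338.55 (≈ $5.5500 each)
After Dec 3: 171 on hand, pool $993.05 (≈ $5.8073 each)
After Dec 7: 235 on hand, pool $1,527.45 (≈ $6.4998 each)
Dec 11, sell 113: 113/235 × $1,527.45 → $734.47
After Dec 12: 410 on hand, pool $3,888.98 (≈ $9.4853 each)
Dec 15, sell 130: 130/410 × $3,888.98 → $1,233.09
Total COGS = $734.47 + $1,233.09 = $1,967.56
Ending inventory (cost pool remaining) = $2,655.89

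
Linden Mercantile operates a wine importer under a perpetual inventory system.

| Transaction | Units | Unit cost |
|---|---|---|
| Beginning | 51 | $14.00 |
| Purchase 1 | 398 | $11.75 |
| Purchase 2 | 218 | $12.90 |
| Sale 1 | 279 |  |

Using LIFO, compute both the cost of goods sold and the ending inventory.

Sale 1 (279) [LIFO — newest first]: 218 @ $12.90 + 61 @ $11.75 = $3,528.95
Ending inventory: 51 @ $14.00 + 337 @ $11.75 = $4,673.75
Check: goods available $8,202.70 = COGS $3,528.95 + ending $4,673.75

COGS = $3,528.95; ending inventory = $4,673.75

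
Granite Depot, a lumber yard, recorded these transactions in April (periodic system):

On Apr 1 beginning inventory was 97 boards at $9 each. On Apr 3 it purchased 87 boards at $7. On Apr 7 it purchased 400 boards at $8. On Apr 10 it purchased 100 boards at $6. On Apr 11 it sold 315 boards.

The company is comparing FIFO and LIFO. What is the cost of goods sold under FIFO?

FIFO COGS: 97 @ $9 + 87 @ $7 + 131 @ $8 = $2,530
LIFO COGS: 100 @ $6 + 215 @ $8 = $2,320

COGS = $2,530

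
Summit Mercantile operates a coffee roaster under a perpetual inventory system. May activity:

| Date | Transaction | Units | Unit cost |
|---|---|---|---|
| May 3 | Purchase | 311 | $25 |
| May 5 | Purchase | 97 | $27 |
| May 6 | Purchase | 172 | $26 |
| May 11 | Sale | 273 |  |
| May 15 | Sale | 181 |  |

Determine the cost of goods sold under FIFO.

May 11, 273 sold [FIFO — oldest first]: 273 @ $25 = $6,825
May 15, 181 sold [FIFO — oldest first]: 38 @ $25 + 97 @ $27 + 46 @ $26 = $4,765
Total COGS = $6,825 + $4,765 = $11,590
Ending inventory: 126 @ $26 = $3,276

COGS = $11,590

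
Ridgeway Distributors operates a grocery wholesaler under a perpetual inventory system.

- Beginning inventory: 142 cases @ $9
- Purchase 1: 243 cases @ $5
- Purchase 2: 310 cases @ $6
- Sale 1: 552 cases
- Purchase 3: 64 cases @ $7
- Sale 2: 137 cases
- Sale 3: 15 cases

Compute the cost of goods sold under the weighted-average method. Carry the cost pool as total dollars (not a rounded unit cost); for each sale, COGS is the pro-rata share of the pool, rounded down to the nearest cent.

COGS = $4,443.98

After Beginning: 142 on hand, pool $1,278.00 (≈ $9.0000 each)
After Purchase 1: 385 on hand, pool $2,493.00 (≈ $6.4753 each)
After Purchase 2: 695 on hand, pool $4,353.00 (≈ $6.2633 each)
Sale 1, sell 552: 552/695 × $4,353.00 → $3,457.34
After Purchase 3: 207 on hand, pool $1,343.66 (≈ $6.4911 each)
Sale 2, sell 137: 137/207 × $1,343.66 → $889.28
Sale 3, sell 15: 15/70 × $454.38 → $97.36
Total COGS = $3,457.34 + $889.28 + $97.36 = $4,443.98
Ending inventory (cost pool remaining) = $357.02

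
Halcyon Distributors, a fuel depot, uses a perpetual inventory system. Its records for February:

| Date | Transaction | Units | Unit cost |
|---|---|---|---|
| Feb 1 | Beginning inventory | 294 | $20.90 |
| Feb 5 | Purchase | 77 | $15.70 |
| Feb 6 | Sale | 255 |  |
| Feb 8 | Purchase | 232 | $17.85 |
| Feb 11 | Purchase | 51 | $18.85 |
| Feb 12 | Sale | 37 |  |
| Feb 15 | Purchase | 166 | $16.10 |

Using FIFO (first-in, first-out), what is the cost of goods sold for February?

Feb 6, 255 sold [FIFO — oldest first]: 255 @ $20.90 = $5,329.50
Feb 12, 37 sold [FIFO — oldest first]: 37 @ $20.90 = $773.30
Total COGS = $5,329.50 + $773.30 = $6,102.80
Ending inventory: 2 @ $20.90 + 77 @ $15.70 + 232 @ $17.85 + 51 @ $18.85 + 166 @ $16.10 = $9,025.85
Check: goods available $15,128.65 = COGS $6,102.80 + ending $9,025.85

COGS = $6,102.80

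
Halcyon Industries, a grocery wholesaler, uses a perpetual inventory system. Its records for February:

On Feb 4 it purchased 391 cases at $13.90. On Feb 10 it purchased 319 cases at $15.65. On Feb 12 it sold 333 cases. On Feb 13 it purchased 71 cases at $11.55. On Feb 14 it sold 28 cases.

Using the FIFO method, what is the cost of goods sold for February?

Feb 12, 333 sold [FIFO — oldest first]: 333 @ $13.90 = $4,628.70
Feb 14, 28 sold [FIFO — oldest first]: 28 @ $13.90 = $389.20
Total COGS = $4,628.70 + $389.20 = $5,017.90
Ending inventory: 30 @ $13.90 + 319 @ $15.65 + 71 @ $11.55 = $6,229.40
Check: goods available $11,247.30 = COGS $5,017.90 + ending $6,229.40

COGS = $5,017.90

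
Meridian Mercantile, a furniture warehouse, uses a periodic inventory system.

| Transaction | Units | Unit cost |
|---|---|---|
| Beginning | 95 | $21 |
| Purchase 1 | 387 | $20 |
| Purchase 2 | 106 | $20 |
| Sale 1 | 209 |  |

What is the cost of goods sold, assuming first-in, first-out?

Sale 1 (209) [FIFO — oldest first]: 95 @ $21 + 114 @ $20 = $4,275
Ending inventory: 273 @ $20 + 106 @ $20 = $7,580
Check: goods available $11,855 = COGS $4,275 + ending $7,580

COGS = $4,275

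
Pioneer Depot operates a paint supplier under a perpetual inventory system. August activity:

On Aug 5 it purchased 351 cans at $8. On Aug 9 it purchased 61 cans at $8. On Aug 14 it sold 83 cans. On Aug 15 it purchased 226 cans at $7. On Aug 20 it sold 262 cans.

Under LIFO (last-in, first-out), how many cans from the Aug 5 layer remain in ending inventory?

293

Aug 14, 83 sold [LIFO — newest first]: 61 @ $8 + 22 @ $8 = $664
Aug 20, 262 sold [LIFO — newest first]: 226 @ $7 + 36 @ $8 = $1,870
Total COGS = $664 + $1,870 = $2,534
Ending inventory: 293 @ $8 = $2,344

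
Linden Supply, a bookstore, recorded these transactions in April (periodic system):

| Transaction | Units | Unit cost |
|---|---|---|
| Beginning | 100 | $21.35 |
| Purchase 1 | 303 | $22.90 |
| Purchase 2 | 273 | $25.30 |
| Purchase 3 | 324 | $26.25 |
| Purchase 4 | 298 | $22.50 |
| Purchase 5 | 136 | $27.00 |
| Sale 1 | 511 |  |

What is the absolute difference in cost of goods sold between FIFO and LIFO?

$592.15

FIFO COGS: 100 @ $21.35 + 303 @ $22.90 + 108 @ $25.30 = $11,806.10
LIFO COGS: 136 @ $27.00 + 298 @ $22.50 + 77 @ $26.25 = $12,398.25
Difference = |$11,806.10 − $12,398.25| = $592.15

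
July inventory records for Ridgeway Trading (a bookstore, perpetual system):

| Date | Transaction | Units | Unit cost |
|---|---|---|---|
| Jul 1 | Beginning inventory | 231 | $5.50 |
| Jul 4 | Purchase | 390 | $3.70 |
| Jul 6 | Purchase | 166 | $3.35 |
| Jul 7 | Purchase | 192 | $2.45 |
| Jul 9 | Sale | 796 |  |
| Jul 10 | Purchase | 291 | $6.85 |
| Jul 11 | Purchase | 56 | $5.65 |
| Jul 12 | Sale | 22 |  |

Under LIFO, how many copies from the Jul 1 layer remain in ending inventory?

183

Jul 9, 796 sold [LIFO — newest first]: 192 @ $2.45 + 166 @ $3.35 + 390 @ $3.70 + 48 @ $5.50 = $2,733.50
Jul 12, 22 sold [LIFO — newest first]: 22 @ $5.65 = $124.30
Total COGS = $2,733.50 + $124.30 = $2,857.80
Ending inventory: 183 @ $5.50 + 291 @ $6.85 + 34 @ $5.65 = $3,191.95
Check: goods available $6,049.75 = COGS $2,857.80 + ending $3,191.95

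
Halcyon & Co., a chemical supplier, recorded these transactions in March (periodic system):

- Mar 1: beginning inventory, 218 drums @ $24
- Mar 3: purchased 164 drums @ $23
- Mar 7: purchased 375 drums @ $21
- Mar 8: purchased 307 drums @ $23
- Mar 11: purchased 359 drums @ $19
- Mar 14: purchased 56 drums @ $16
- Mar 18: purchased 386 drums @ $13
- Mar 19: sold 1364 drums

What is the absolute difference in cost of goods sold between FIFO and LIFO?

FIFO COGS: 218 @ $24 + 164 @ $23 + 375 @ $21 + 307 @ $23 + 300 @ $19 = $29,640
LIFO COGS: 386 @ $13 + 56 @ $16 + 359 @ $19 + 307 @ $23 + 256 @ $21 = $25,172
Difference = |$29,640 − $25,172| = $4,468

$4,468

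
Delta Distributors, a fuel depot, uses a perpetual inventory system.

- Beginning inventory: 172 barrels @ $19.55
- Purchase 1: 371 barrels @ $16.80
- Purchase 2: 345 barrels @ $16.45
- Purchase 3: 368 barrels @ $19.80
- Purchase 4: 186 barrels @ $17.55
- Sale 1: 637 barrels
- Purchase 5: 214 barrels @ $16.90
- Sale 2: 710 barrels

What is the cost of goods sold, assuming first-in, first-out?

Sale 1 (637) [FIFO — oldest first]: 172 @ $19.55 + 371 @ $16.80 + 94 @ $16.45 = $11,141.70
Sale 2 (710) [FIFO — oldest first]: 251 @ $16.45 + 368 @ $19.80 + 91 @ $17.55 = $13,012.40
Total COGS = $11,141.70 + $13,012.40 = $24,154.10
Ending inventory: 95 @ $17.55 + 214 @ $16.90 = $5,283.85

COGS = $24,154.10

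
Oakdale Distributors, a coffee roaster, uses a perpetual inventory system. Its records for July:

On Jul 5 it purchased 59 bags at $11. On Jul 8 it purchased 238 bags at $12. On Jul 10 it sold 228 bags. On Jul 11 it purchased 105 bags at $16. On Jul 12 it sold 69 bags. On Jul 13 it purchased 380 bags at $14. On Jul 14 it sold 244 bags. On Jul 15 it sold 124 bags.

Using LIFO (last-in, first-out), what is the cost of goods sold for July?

Jul 10, 228 sold [LIFO — newest first]: 228 @ $12 = $2,736
Jul 12, 69 sold [LIFO — newest first]: 69 @ $16 = $1,104
Jul 14, 244 sold [LIFO — newest first]: 244 @ $14 = $3,416
Jul 15, 124 sold [LIFO — newest first]: 124 @ $14 = $1,736
Total COGS = $2,736 + $1,104 + $3,416 + $1,736 = $8,992
Ending inventory: 59 @ $11 + 10 @ $12 + 36 @ $16 + 12 @ $14 = $1,513
Check: goods available $10,505 = COGS $8,992 + ending $1,513

COGS = $8,992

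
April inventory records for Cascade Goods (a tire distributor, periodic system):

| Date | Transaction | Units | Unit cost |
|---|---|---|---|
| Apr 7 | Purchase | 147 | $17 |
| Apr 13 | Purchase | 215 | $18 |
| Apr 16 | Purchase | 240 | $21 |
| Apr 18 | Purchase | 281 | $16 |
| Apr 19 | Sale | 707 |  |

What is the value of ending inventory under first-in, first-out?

Apr 19, 707 sold [FIFO — oldest first]: 147 @ $17 + 215 @ $18 + 240 @ $21 + 105 @ $16 = $13,089
Ending inventory: 176 @ $16 = $2,816

Ending inventory = $2,816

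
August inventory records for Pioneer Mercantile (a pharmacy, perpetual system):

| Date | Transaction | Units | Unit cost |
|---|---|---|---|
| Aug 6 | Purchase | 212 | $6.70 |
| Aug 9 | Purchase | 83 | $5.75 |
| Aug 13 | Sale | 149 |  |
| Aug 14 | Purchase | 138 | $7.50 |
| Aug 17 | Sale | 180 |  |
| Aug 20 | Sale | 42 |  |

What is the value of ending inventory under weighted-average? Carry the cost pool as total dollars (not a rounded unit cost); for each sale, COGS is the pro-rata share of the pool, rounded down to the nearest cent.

After Aug 6: 212 on hand, pool $1,420.40 (≈ $6.7000 each)
After Aug 9: 295 on hand, pool $1,897.65 (≈ $6.4327 each)
Aug 13, sell 149: 149/295 × $1,897.65 → $958.47
After Aug 14: 284 on hand, pool $1,974.18 (≈ $6.9513 each)
Aug 17, sell 180: 180/284 × $1,974.18 → $1,251.24
Aug 20, sell 42: 42/104 × $722.94 → $291.95
Total COGS = $958.47 + $1,251.24 + $291.95 = $2,501.66
Ending inventory (cost pool remaining) = $430.99

Ending inventory = $430.99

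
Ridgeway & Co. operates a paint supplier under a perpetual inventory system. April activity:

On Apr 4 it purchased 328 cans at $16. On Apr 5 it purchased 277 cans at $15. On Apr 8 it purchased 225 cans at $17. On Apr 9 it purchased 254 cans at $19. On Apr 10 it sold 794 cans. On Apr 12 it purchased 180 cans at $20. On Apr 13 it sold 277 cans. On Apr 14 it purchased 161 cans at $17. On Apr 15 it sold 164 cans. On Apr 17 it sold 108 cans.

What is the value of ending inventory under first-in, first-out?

Apr 10, 794 sold [FIFO — oldest first]: 328 @ $16 + 277 @ $15 + 189 @ $17 = $12,616
Apr 13, 277 sold [FIFO — oldest first]: 36 @ $17 + 241 @ $19 = $5,191
Apr 15, 164 sold [FIFO — oldest first]: 13 @ $19 + 151 @ $20 = $3,267
Apr 17, 108 sold [FIFO — oldest first]: 29 @ $20 + 79 @ $17 = $1,923
Total COGS = $12,616 + $5,191 + $3,267 + $1,923 = $22,997
Ending inventory: 82 @ $17 = $1,394
Check: goods available $24,391 = COGS $22,997 + ending $1,394

Ending inventory = $1,394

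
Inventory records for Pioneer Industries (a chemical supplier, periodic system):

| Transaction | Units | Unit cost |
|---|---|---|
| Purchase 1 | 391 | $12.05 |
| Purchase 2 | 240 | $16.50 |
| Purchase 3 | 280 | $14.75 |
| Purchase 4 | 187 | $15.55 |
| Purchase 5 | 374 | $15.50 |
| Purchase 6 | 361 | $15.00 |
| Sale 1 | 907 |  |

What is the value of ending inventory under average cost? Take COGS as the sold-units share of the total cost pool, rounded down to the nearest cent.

Sale 1, sell 907: 907/1833 × $26,921.40 → $13,321.17
Ending inventory (cost pool remaining) = $13,600.23

Ending inventory = $13,600.23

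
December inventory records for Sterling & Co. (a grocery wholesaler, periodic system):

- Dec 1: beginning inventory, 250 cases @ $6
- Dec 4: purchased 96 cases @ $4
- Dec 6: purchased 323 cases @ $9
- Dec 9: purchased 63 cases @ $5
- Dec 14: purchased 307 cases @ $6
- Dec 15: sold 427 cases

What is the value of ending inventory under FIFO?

Ending inventory = $4,335

Dec 15, 427 sold [FIFO — oldest first]: 250 @ $6 + 96 @ $4 + 81 @ $9 = $2,613
Ending inventory: 242 @ $9 + 63 @ $5 + 307 @ $6 = $4,335
Check: goods available $6,948 = COGS $2,613 + ending $4,335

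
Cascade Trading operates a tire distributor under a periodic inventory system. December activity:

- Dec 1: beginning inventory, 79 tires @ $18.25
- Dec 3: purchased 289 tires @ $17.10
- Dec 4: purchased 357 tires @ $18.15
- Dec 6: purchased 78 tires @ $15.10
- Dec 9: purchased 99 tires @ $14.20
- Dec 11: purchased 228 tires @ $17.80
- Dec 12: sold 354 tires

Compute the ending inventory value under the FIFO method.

Ending inventory = $13,360.95

Dec 12, 354 sold [FIFO — oldest first]: 79 @ $18.25 + 275 @ $17.10 = $6,144.25
Ending inventory: 14 @ $17.10 + 357 @ $18.15 + 78 @ $15.10 + 99 @ $14.20 + 228 @ $17.80 = $13,360.95
Check: goods available $19,505.20 = COGS $6,144.25 + ending $13,360.95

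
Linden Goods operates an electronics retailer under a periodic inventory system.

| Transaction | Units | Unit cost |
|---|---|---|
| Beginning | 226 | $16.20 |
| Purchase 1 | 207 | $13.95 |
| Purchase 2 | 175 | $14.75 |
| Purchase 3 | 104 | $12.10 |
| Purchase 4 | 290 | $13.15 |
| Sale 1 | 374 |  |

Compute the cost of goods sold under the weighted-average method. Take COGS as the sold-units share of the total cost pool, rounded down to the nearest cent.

COGS = $5,300.94

Sale 1, sell 374: 374/1002 × $14,202.00 → $5,300.94
Ending inventory (cost pool remaining) = $8,901.06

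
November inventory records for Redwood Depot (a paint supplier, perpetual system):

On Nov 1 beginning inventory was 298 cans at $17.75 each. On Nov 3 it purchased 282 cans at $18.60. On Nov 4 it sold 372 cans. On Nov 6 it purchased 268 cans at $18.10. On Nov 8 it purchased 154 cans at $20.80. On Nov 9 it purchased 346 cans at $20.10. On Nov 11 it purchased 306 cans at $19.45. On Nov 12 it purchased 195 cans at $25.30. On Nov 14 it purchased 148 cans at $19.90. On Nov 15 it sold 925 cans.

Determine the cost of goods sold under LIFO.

Nov 4, 372 sold [LIFO — newest first]: 282 @ $18.60 + 90 @ $17.75 = $6,842.70
Nov 15, 925 sold [LIFO — newest first]: 148 @ $19.90 + 195 @ $25.30 + 306 @ $19.45 + 276 @ $20.10 = $19,378.00
Total COGS = $6,842.70 + $19,378.00 = $26,220.70
Ending inventory: 208 @ $17.75 + 268 @ $18.10 + 154 @ $20.80 + 70 @ $20.10 = $13,153.00
Check: goods available $39,373.70 = COGS $26,220.70 + ending $13,153.00

COGS = $26,220.70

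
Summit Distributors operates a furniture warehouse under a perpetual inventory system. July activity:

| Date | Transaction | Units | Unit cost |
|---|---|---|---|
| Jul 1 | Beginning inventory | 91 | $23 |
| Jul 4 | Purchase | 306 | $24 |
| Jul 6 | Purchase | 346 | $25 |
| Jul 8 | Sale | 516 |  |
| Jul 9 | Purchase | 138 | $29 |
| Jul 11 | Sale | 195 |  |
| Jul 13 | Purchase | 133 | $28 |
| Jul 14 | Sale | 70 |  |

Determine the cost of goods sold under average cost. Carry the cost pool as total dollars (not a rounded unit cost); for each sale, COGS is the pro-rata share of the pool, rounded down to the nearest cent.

COGS = $19,536.87

After Jul 1: 91 on hand, pool $2,093.00 (≈ $23.0000 each)
After Jul 4: 397 on hand, pool $9,437.00 (≈ $23.7708 each)
After Jul 6: 743 on hand, pool $18,087.00 (≈ $24.3432 each)
Jul 8, sell 516: 516/743 × $18,087.00 → $12,561.09
After Jul 9: 365 on hand, pool $9,527.91 (≈ $26.1039 each)
Jul 11, sell 195: 195/365 × $9,527.91 → $5,090.25
After Jul 13: 303 on hand, pool $8,161.66 (≈ $26.9362 each)
Jul 14, sell 70: 70/303 × $8,161.66 → $1,885.53
Total COGS = $12,561.09 + $5,090.25 + $1,885.53 = $19,536.87
Ending inventory (cost pool remaining) = $6,276.13
Check: goods available $25,813.00 = COGS $19,536.87 + ending $6,276.13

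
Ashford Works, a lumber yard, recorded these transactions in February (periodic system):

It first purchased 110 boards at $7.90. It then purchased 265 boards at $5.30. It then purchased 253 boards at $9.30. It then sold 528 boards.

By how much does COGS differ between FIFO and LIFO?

FIFO COGS: 110 @ $7.90 + 265 @ $5.30 + 153 @ $9.30 = $3,696.40
LIFO COGS: 253 @ $9.30 + 265 @ $5.30 + 10 @ $7.90 = $3,836.40
Difference = |$3,696.40 − $3,836.40| = $140.00

$140.00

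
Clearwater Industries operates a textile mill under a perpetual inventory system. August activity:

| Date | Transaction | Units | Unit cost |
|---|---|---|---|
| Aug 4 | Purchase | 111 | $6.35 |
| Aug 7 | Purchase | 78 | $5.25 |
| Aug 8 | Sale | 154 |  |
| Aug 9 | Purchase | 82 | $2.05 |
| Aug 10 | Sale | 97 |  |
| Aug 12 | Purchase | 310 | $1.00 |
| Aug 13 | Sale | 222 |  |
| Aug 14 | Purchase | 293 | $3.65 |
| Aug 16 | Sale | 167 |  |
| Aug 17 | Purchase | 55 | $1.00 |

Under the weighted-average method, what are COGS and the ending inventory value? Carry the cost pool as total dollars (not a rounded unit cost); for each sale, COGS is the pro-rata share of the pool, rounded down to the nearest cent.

After Aug 4: 111 on hand, pool $704.85 (≈ $6.3500 each)
After Aug 7: 189 on hand, pool $1,114.35 (≈ $5.8960 each)
Aug 8, sell 154: 154/189 × $1,114.35 → $907.98
After Aug 9: 117 on hand, pool $374.47 (≈ $3.2006 each)
Aug 10, sell 97: 97/117 × $374.47 → $310.45
After Aug 12: 330 on hand, pool $374.02 (≈ $1.1334 each)
Aug 13, sell 222: 222/330 × $374.02 → $251.61
After Aug 14: 401 on hand, pool $1,191.86 (≈ $2.9722 each)
Aug 16, sell 167: 167/401 × $1,191.86 → $496.36
After Aug 17: 289 on hand, pool $750.50 (≈ $2.5969 each)
Total COGS = $907.98 + $310.45 + $251.61 + $496.36 = $1,966.40
Ending inventory (cost pool remaining) = $750.50
Check: goods available $2,716.90 = COGS $1,966.40 + ending $750.50

COGS = $1,966.40; ending inventory = $750.50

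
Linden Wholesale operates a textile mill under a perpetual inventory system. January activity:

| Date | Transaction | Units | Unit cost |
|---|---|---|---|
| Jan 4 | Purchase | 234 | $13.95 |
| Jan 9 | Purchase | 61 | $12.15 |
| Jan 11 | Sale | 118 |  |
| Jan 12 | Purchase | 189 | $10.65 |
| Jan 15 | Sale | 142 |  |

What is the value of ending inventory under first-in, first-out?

Ending inventory = $2,438.10

Jan 11, 118 sold [FIFO — oldest first]: 118 @ $13.95 = $1,646.10
Jan 15, 142 sold [FIFO — oldest first]: 116 @ $13.95 + 26 @ $12.15 = $1,934.10
Total COGS = $1,646.10 + $1,934.10 = $3,580.20
Ending inventory: 35 @ $12.15 + 189 @ $10.65 = $2,438.10
Check: goods available $6,018.30 = COGS $3,580.20 + ending $2,438.10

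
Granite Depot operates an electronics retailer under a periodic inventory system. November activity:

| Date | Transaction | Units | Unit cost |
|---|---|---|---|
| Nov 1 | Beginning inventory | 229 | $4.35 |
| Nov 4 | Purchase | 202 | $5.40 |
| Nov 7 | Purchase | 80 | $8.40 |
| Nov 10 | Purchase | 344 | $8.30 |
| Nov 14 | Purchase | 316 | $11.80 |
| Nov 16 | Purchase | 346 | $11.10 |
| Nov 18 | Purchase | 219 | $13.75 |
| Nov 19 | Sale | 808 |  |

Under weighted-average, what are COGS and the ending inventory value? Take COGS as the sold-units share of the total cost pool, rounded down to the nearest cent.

Nov 19, sell 808: 808/1736 × $16,194.80 → $7,537.67
Ending inventory (cost pool remaining) = $8,657.13
Check: goods available $16,194.80 = COGS $7,537.67 + ending $8,657.13

COGS = $7,537.67; ending inventory = $8,657.13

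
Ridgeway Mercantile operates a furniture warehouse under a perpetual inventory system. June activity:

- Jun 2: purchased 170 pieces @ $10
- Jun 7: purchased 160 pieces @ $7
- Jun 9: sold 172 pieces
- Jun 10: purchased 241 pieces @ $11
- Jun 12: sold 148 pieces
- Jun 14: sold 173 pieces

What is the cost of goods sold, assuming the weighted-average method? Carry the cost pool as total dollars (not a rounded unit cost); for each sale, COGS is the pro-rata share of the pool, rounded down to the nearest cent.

COGS = $4,688.81

After Jun 2: 170 on hand, pool $1,700.00 (≈ $10.0000 each)
After Jun 7: 330 on hand, pool $2,820.00 (≈ $8.5455 each)
Jun 9, sell 172: 172/330 × $2,820.00 → $1,469.81
After Jun 10: 399 on hand, pool $4,001.19 (≈ $10.0280 each)
Jun 12, sell 148: 148/399 × $4,001.19 → $1,484.15
Jun 14, sell 173: 173/251 × $2,517.04 → $1,734.85
Total COGS = $1,469.81 + $1,484.15 + $1,734.85 = $4,688.81
Ending inventory (cost pool remaining) = $782.19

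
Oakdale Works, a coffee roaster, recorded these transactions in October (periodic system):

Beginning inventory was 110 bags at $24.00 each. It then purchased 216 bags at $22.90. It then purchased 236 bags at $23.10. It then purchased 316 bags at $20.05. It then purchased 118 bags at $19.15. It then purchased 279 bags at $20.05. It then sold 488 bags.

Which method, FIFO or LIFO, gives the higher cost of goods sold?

FIFO COGS: 110 @ $24.00 + 216 @ $22.90 + 162 @ $23.10 = $11,328.60
LIFO COGS: 279 @ $20.05 + 118 @ $19.15 + 91 @ $20.05 = $9,678.20

FIFO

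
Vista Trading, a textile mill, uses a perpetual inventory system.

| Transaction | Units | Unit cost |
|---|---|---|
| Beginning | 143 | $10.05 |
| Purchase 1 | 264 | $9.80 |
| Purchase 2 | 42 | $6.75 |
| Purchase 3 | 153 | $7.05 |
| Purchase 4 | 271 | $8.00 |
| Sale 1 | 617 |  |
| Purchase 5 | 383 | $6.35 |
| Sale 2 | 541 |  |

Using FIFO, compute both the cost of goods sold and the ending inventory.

COGS = $9,364.25; ending inventory = $622.30

Sale 1 (617) [FIFO — oldest first]: 143 @ $10.05 + 264 @ $9.80 + 42 @ $6.75 + 153 @ $7.05 + 15 @ $8.00 = $5,506.50
Sale 2 (541) [FIFO — oldest first]: 256 @ $8.00 + 285 @ $6.35 = $3,857.75
Total COGS = $5,506.50 + $3,857.75 = $9,364.25
Ending inventory: 98 @ $6.35 = $622.30
Check: goods available $9,986.55 = COGS $9,364.25 + ending $622.30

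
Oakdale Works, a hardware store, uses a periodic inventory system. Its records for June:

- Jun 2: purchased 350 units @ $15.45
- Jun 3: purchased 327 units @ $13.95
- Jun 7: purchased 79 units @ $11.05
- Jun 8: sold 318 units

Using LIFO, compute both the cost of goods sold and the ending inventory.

Jun 8, 318 sold [LIFO — newest first]: 79 @ $11.05 + 239 @ $13.95 = $4,207.00
Ending inventory: 350 @ $15.45 + 88 @ $13.95 = $6,635.10
Check: goods available $10,842.10 = COGS $4,207.00 + ending $6,635.10

COGS = $4,207.00; ending inventory = $6,635.10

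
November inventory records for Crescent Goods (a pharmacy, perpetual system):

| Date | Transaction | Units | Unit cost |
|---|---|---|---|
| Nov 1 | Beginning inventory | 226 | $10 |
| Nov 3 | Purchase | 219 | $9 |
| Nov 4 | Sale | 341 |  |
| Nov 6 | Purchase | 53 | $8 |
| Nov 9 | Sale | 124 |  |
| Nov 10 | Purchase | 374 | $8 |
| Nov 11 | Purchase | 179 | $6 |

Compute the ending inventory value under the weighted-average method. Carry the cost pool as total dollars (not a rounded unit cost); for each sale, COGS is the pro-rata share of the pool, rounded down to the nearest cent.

After Nov 1: 226 on hand, pool $2,260.00 (≈ $10.0000 each)
After Nov 3: 445 on hand, pool $4,231.00 (≈ $9.5079 each)
Nov 4, sell 341: 341/445 × $4,231.00 → $3,242.18
After Nov 6: 157 on hand, pool $1,412.82 (≈ $8.9989 each)
Nov 9, sell 124: 124/157 × $1,412.82 → $1,115.85
After Nov 10: 407 on hand, pool $3,288.97 (≈ $8.0810 each)
After Nov 11: 586 on hand, pool $4,362.97 (≈ $7.4453 each)
Total COGS = $3,242.18 + $1,115.85 = $4,358.03
Ending inventory (cost pool remaining) = $4,362.97
Check: goods available $8,721.00 = COGS $4,358.03 + ending $4,362.97

Ending inventory = $4,362.97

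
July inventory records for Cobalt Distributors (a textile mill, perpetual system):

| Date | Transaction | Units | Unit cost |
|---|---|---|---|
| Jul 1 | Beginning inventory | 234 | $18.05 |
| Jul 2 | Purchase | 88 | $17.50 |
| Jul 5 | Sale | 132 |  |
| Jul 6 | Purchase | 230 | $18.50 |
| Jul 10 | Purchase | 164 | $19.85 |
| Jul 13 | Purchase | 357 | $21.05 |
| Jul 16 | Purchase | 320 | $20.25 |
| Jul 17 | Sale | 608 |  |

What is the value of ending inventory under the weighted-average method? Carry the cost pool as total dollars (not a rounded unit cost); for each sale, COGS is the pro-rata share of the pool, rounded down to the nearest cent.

After Jul 1: 234 on hand, pool $4,223.70 (≈ $18.0500 each)
After Jul 2: 322 on hand, pool $5,763.70 (≈ $17.8997 each)
Jul 5, sell 132: 132/322 × $5,763.70 → $2,362.75
After Jul 6: 420 on hand, pool $7,655.95 (≈ $18.2285 each)
After Jul 10: 584 on hand, pool $10,911.35 (≈ $18.6838 each)
After Jul 13: 941 on hand, pool $18,426.20 (≈ $19.5815 each)
After Jul 16: 1261 on hand, pool $24,906.20 (≈ $19.7511 each)
Jul 17, sell 608: 608/1261 × $24,906.20 → $12,008.69
Total COGS = $2,362.75 + $12,008.69 = $14,371.44
Ending inventory (cost pool remaining) = $12,897.51

Ending inventory = $12,897.51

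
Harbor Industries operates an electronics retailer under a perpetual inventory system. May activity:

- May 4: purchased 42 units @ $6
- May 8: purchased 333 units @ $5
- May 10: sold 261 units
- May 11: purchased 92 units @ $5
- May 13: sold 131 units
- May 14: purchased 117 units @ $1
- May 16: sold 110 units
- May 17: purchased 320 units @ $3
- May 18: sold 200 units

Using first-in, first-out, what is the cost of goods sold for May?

COGS = $2,848

May 10, 261 sold [FIFO — oldest first]: 42 @ $6 + 219 @ $5 = $1,347
May 13, 131 sold [FIFO — oldest first]: 114 @ $5 + 17 @ $5 = $655
May 16, 110 sold [FIFO — oldest first]: 75 @ $5 + 35 @ $1 = $410
May 18, 200 sold [FIFO — oldest first]: 82 @ $1 + 118 @ $3 = $436
Total COGS = $1,347 + $655 + $410 + $436 = $2,848
Ending inventory: 202 @ $3 = $606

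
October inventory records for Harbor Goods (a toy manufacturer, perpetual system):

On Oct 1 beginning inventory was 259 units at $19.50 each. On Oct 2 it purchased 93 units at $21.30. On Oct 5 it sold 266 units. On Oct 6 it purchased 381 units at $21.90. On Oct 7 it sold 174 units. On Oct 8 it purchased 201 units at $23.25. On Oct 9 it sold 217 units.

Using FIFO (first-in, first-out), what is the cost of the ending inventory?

Oct 5, 266 sold [FIFO — oldest first]: 259 @ $19.50 + 7 @ $21.30 = $5,199.60
Oct 7, 174 sold [FIFO — oldest first]: 86 @ $21.30 + 88 @ $21.90 = $3,759.00
Oct 9, 217 sold [FIFO — oldest first]: 217 @ $21.90 = $4,752.30
Total COGS = $5,199.60 + $3,759.00 + $4,752.30 = $13,710.90
Ending inventory: 76 @ $21.90 + 201 @ $23.25 = $6,337.65

Ending inventory = $6,337.65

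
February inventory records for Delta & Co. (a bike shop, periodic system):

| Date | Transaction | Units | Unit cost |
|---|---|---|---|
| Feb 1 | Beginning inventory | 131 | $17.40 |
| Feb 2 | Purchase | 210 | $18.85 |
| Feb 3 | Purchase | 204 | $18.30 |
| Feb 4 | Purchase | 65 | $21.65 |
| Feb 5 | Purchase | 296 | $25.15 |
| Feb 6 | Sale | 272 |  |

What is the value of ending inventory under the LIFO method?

Feb 6, 272 sold [LIFO — newest first]: 272 @ $25.15 = $6,840.80
Ending inventory: 131 @ $17.40 + 210 @ $18.85 + 204 @ $18.30 + 65 @ $21.65 + 24 @ $25.15 = $11,981.95

Ending inventory = $11,981.95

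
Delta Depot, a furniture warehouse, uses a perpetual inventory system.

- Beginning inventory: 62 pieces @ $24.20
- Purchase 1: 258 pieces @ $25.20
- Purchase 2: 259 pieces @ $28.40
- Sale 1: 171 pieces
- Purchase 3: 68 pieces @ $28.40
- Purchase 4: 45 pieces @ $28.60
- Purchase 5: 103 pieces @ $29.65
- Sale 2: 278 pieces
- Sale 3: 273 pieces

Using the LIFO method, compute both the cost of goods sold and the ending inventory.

Sale 1 (171) [LIFO — newest first]: 171 @ $28.40 = $4,856.40
Sale 2 (278) [LIFO — newest first]: 103 @ $29.65 + 45 @ $28.60 + 68 @ $28.40 + 62 @ $28.40 = $8,032.95
Sale 3 (273) [LIFO — newest first]: 26 @ $28.40 + 247 @ $25.20 = $6,962.80
Total COGS = $4,856.40 + $8,032.95 + $6,962.80 = $19,852.15
Ending inventory: 62 @ $24.20 + 11 @ $25.20 = $1,777.60

COGS = $19,852.15; ending inventory = $1,777.60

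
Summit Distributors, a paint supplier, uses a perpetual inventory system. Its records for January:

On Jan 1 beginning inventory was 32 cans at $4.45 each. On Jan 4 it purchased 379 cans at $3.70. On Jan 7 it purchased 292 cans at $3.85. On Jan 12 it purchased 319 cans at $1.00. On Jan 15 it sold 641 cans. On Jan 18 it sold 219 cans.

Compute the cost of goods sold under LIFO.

Jan 15, 641 sold [LIFO — newest first]: 319 @ $1.00 + 292 @ $3.85 + 30 @ $3.70 = $1,554.20
Jan 18, 219 sold [LIFO — newest first]: 219 @ $3.70 = $810.30
Total COGS = $1,554.20 + $810.30 = $2,364.50
Ending inventory: 32 @ $4.45 + 130 @ $3.70 = $623.40

COGS = $2,364.50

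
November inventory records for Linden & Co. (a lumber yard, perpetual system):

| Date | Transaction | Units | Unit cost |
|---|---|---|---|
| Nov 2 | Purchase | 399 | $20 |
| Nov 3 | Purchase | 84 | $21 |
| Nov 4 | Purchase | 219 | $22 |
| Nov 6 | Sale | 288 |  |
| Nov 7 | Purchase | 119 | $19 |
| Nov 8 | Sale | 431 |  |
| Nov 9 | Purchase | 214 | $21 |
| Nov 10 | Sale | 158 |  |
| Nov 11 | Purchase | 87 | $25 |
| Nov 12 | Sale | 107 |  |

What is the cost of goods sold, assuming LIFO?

Nov 6, 288 sold [LIFO — newest first]: 219 @ $22 + 69 @ $21 = $6,267
Nov 8, 431 sold [LIFO — newest first]: 119 @ $19 + 15 @ $21 + 297 @ $20 = $8,516
Nov 10, 158 sold [LIFO — newest first]: 158 @ $21 = $3,318
Nov 12, 107 sold [LIFO — newest first]: 87 @ $25 + 20 @ $21 = $2,595
Total COGS = $6,267 + $8,516 + $3,318 + $2,595 = $20,696
Ending inventory: 102 @ $20 + 36 @ $21 = $2,796

COGS = $20,696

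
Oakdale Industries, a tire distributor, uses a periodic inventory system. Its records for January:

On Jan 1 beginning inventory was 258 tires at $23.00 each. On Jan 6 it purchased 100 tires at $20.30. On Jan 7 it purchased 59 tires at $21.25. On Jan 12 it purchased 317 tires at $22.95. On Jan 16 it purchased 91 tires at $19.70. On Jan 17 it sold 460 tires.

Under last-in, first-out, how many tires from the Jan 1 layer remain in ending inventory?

Jan 17, 460 sold [LIFO — newest first]: 91 @ $19.70 + 317 @ $22.95 + 52 @ $21.25 = $10,172.85
Ending inventory: 258 @ $23.00 + 100 @ $20.30 + 7 @ $21.25 = $8,112.75

258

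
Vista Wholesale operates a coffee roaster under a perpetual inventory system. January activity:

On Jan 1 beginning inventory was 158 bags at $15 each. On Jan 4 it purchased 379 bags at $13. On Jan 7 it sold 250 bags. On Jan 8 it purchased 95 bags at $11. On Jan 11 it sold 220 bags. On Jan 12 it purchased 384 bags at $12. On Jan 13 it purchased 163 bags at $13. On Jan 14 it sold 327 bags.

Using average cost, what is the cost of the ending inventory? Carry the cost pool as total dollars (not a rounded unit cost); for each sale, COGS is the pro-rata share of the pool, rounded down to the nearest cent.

Ending inventory = $4,754.29

After Jan 1: 158 on hand, pool $2,370.00 (≈ $15.0000 each)
After Jan 4: 537 on hand, pool $7,297.00 (≈ $13.5885 each)
Jan 7, sell 250: 250/537 × $7,297.00 → $3,397.11
After Jan 8: 382 on hand, pool $4,944.89 (≈ $12.9447 each)
Jan 11, sell 220: 220/382 × $4,944.89 → $2,847.84
After Jan 12: 546 on hand, pool $6,705.05 (≈ $12.2803 each)
After Jan 13: 709 on hand, pool $8,824.05 (≈ $12.4458 each)
Jan 14, sell 327: 327/709 × $8,824.05 → $4,069.76
Total COGS = $3,397.11 + $2,847.84 + $4,069.76 = $10,314.71
Ending inventory (cost pool remaining) = $4,754.29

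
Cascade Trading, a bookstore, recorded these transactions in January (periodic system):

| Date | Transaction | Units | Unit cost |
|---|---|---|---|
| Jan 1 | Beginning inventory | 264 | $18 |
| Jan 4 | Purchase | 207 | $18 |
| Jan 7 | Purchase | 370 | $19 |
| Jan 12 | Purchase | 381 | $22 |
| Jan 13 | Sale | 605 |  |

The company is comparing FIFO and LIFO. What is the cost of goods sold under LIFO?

FIFO COGS: 264 @ $18 + 207 @ $18 + 134 @ $19 = $11,024
LIFO COGS: 381 @ $22 + 224 @ $19 = $12,638

COGS = $12,638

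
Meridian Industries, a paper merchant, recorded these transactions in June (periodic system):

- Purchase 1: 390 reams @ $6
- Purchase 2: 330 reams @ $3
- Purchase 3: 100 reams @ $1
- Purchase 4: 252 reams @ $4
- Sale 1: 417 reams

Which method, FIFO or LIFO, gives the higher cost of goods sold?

FIFO COGS: 390 @ $6 + 27 @ $3 = $2,421
LIFO COGS: 252 @ $4 + 100 @ $1 + 65 @ $3 = $1,303

FIFO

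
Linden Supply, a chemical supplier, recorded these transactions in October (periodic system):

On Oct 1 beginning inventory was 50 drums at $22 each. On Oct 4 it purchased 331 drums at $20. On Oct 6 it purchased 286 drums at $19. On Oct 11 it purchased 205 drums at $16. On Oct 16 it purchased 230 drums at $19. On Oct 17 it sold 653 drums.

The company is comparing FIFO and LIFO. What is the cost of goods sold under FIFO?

FIFO COGS: 50 @ $22 + 331 @ $20 + 272 @ $19 = $12,888
LIFO COGS: 230 @ $19 + 205 @ $16 + 218 @ $19 = $11,792

COGS = $12,888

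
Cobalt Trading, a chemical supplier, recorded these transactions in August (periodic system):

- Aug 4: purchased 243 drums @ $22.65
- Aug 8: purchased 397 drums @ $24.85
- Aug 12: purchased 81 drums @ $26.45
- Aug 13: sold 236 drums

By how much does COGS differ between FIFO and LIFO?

$648.80

FIFO COGS: 236 @ $22.65 = $5,345.40
LIFO COGS: 81 @ $26.45 + 155 @ $24.85 = $5,994.20
Difference = |$5,345.40 − $5,994.20| = $648.80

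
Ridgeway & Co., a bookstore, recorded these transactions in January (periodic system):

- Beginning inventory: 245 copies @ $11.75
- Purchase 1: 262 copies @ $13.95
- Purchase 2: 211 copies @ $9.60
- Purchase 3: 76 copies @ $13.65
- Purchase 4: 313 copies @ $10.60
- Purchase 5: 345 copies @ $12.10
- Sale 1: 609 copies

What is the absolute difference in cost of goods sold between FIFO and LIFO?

FIFO COGS: 245 @ $11.75 + 262 @ $13.95 + 102 @ $9.60 = $7,512.85
LIFO COGS: 345 @ $12.10 + 264 @ $10.60 = $6,972.90
Difference = |$7,512.85 − $6,972.90| = $539.95

$539.95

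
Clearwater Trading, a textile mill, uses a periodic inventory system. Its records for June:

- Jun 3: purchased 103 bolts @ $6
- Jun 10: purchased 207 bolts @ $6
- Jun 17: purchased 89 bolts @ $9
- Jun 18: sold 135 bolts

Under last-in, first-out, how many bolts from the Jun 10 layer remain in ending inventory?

Jun 18, 135 sold [LIFO — newest first]: 89 @ $9 + 46 @ $6 = $1,077
Ending inventory: 103 @ $6 + 161 @ $6 = $1,584

161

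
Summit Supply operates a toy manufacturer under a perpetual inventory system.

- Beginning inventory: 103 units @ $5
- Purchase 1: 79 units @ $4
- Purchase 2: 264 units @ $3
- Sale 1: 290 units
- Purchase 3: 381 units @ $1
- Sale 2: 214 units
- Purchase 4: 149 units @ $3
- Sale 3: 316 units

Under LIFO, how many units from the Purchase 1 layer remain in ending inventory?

Sale 1 (290) [LIFO — newest first]: 264 @ $3 + 26 @ $4 = $896
Sale 2 (214) [LIFO — newest first]: 214 @ $1 = $214
Sale 3 (316) [LIFO — newest first]: 149 @ $3 + 167 @ $1 = $614
Total COGS = $896 + $214 + $614 = $1,724
Ending inventory: 103 @ $5 + 53 @ $4 = $727

53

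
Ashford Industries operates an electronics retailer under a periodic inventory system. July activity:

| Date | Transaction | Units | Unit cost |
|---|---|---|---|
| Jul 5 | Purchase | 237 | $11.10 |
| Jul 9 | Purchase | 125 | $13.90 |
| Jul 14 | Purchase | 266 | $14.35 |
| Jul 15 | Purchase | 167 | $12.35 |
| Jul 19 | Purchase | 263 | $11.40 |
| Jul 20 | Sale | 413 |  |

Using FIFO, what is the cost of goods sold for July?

Jul 20, 413 sold [FIFO — oldest first]: 237 @ $11.10 + 125 @ $13.90 + 51 @ $14.35 = $5,100.05
Ending inventory: 215 @ $14.35 + 167 @ $12.35 + 263 @ $11.40 = $8,145.90
Check: goods available $13,245.95 = COGS $5,100.05 + ending $8,145.90

COGS = $5,100.05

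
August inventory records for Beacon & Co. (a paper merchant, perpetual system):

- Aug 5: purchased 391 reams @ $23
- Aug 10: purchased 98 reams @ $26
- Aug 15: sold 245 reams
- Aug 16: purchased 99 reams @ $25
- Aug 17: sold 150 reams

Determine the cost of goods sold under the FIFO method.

COGS = $9,097

Aug 15, 245 sold [FIFO — oldest first]: 245 @ $23 = $5,635
Aug 17, 150 sold [FIFO — oldest first]: 146 @ $23 + 4 @ $26 = $3,462
Total COGS = $5,635 + $3,462 = $9,097
Ending inventory: 94 @ $26 + 99 @ $25 = $4,919
Check: goods available $14,016 = COGS $9,097 + ending $4,919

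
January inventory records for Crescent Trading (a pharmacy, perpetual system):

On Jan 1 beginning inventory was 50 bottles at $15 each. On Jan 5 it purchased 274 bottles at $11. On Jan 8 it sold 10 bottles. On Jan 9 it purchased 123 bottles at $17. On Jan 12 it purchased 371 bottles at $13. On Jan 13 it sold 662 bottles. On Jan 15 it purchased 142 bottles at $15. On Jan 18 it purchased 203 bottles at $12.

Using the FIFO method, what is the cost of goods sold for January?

Jan 8, 10 sold [FIFO — oldest first]: 10 @ $15 = $150
Jan 13, 662 sold [FIFO — oldest first]: 40 @ $15 + 274 @ $11 + 123 @ $17 + 225 @ $13 = $8,630
Total COGS = $150 + $8,630 = $8,780
Ending inventory: 146 @ $13 + 142 @ $15 + 203 @ $12 = $6,464

COGS = $8,780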